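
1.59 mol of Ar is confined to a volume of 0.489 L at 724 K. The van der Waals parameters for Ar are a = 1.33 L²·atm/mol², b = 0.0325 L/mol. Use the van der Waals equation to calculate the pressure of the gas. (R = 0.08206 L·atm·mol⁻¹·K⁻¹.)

P ≈ 201.9 atm

P = nRT/(V − nb) − a n²/V²
nRT/(V − nb) = (1.59)(0.08206)(724)/(0.489 − 1.59×0.0325) = 94.464/0.43733 = 216.00 atm
a n²/V² = (1.33)(1.59)²/(0.489)² = 14.061 atm
P = 216.00 − 14.061 = 201.9 atm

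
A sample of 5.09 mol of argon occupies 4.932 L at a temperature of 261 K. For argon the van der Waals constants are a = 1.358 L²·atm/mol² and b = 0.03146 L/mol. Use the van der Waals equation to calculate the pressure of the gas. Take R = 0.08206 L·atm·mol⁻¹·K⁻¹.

P ≈ 21.40 atm

P = nRT/(V − nb) − a n²/V²
nRT/(V − nb) = (5.09)(0.08206)(261)/(4.932 − 5.09×0.03146) = 109.02/4.7719 = 22.846 atm
a n²/V² = (1.358)(5.09)²/(4.932)² = 1.4464 atm
P = 22.846 − 1.4464 = 21.40 atm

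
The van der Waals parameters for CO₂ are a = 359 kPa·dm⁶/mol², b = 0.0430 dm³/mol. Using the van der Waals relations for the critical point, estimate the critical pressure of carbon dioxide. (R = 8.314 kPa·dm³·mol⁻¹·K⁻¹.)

P_c ≈ 7191 kPa

For a van der Waals gas, P_c = a/(27b²).
P_c = 359/(27×(0.0430)²) = 359/0.049923 = 7191 kPa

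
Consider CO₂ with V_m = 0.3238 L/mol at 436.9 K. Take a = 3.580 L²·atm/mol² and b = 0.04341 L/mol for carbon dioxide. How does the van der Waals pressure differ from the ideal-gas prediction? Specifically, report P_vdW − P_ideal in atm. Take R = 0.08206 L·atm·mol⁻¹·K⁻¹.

ΔP ≈ -17.00 atm

Ideal: P_ideal = RT/V_m = (0.08206)(436.9)/0.3238 = 110.723 atm
vdW: P = RT/(V_m − b) − a/V_m² = 35.8520/0.280390 − 3.580/0.104846 = 127.865 − 34.1453 = 93.720 atm
ΔP = 93.720 − 110.723 = -17.00 atm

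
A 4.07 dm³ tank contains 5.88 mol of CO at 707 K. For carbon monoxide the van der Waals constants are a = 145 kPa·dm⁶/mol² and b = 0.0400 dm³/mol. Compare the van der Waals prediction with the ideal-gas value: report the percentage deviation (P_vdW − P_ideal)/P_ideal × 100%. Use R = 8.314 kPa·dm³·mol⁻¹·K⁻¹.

2.57 %

Ideal: P_ideal = nRT/V = (5.88)(8.314)(707)/4.07 = 8492.05 kPa
vdW: P = nRT/(V − nb) − a n²/V² = 34562.6/3.83480 − 5013.29/16.5649 = 9012.88 − 302.645 = 8710.24 kPa
% deviation = (8710.24 − 8492.05)/8492.05 × 100% = 2.57%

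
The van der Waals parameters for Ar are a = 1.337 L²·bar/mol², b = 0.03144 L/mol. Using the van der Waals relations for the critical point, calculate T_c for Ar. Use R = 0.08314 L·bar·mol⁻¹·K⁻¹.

For a van der Waals gas, T_c = 8a/(27Rb).
T_c = 8×1.337/(27×0.08314×0.03144) = 10.696/0.070576 = 151.6 K

T_c ≈ 151.6 K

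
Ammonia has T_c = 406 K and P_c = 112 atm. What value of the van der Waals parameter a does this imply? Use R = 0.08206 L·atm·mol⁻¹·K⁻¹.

a ≈ 4.181 L²·atm/mol²

From T_c = 8a/(27Rb) and P_c = a/(27b²): a = 27 R² T_c²/(64 P_c).
a = 27×(0.08206)²×(406)²/(64×112) = 29969/7168.0 = 4.181 L²·atm/mol²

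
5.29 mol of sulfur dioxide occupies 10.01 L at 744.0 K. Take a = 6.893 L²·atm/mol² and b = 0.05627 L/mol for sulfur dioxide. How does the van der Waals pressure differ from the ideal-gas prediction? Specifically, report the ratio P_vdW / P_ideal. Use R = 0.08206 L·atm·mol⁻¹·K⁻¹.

Ideal: P_ideal = nRT/V = (5.29)(0.08206)(744.0)/10.01 = 32.2646 atm
vdW: P = nRT/(V − nb) − a n²/V² = 322.968/9.71233 − 192.894/100.200 = 33.2534 − 1.92509 = 31.3283 atm
Ratio = 31.3283/32.2646 = 0.9710

P_vdW / P_ideal ≈ 0.9710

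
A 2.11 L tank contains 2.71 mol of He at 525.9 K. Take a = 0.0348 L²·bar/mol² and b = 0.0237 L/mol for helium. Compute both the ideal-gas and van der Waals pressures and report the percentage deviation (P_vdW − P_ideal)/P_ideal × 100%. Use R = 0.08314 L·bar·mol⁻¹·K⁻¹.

Ideal: P_ideal = nRT/V = (2.71)(0.08314)(525.9)/2.11 = 56.1565 bar
vdW: P = nRT/(V − nb) − a n²/V² = 118.490/2.04577 − 0.255575/4.45210 = 57.9195 − 0.0574055 = 57.8621 bar
% deviation = (57.8621 − 56.1565)/56.1565 × 100% = 3.04%

3.04 %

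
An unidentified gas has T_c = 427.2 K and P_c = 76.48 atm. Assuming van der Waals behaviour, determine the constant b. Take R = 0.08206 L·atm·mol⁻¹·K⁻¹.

b ≈ 0.05730 L/mol

From T_c = 8a/(27Rb) and P_c = a/(27b²): b = R T_c/(8 P_c).
b = (0.08206)(427.2)/(8×76.48) = 35.056/611.84 = 0.05730 L/mol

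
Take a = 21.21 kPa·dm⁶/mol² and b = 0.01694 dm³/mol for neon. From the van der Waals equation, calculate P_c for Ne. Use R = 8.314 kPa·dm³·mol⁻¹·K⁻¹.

P_c ≈ 2737 kPa

For a van der Waals gas, P_c = a/(27b²).
P_c = 21.21/(27×(0.01694)²) = 21.21/0.0077480 = 2737 kPa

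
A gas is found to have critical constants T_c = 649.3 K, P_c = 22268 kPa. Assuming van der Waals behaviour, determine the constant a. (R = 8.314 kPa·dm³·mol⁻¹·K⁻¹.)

a ≈ 552.1 kPa·dm⁶/mol²

From T_c = 8a/(27Rb) and P_c = a/(27b²): a = 27 R² T_c²/(64 P_c).
a = 27×(8.314)²×(649.3)²/(64×22268) = 786818586/1425152 = 552.1 kPa·dm⁶/mol²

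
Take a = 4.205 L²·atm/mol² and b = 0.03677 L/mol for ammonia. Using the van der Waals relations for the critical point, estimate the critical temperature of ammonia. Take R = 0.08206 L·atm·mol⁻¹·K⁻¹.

T_c ≈ 412.9 K

For a van der Waals gas, T_c = 8a/(27Rb).
T_c = 8×4.205/(27×0.08206×0.03677) = 33.640/0.081468 = 412.9 K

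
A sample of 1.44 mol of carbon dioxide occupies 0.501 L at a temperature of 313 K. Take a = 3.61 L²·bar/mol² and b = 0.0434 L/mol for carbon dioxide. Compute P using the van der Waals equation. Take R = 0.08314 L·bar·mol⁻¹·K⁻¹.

P ≈ 55.63 bar

P = nRT/(V − nb) − a n²/V²
nRT/(V − nb) = (1.44)(0.08314)(313)/(0.501 − 1.44×0.0434) = 37.473/0.43850 = 85.457 bar
a n²/V² = (3.61)(1.44)²/(0.501)² = 29.823 bar
P = 85.457 − 29.823 = 55.63 bar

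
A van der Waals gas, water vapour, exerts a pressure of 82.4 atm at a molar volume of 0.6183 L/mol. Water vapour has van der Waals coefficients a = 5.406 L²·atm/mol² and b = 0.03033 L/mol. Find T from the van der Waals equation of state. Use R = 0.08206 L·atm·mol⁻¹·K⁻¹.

T ≈ 691.7 K

T = (P + a/V_m²)(V_m − b)/R
P + a/V_m² = 82.4 + 5.406/(0.6183)² = 96.541 atm
V_m − b = 0.6183 − 0.03033 = 0.58797 L/mol
T = (96.541)(0.58797)/0.08206 = 691.7 K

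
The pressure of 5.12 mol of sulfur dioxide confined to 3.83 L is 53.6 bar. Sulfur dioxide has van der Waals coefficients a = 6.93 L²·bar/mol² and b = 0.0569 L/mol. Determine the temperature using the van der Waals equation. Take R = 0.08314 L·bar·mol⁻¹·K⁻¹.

T = (P + a n²/V²)(V − nb)/(nR)
P + a n²/V² = 53.6 + (6.93)(5.12)²/(3.83)² = 65.984 bar
V − nb = 3.83 − (5.12)(0.0569) = 3.5387 L
T = (65.984)(3.5387)/((5.12)(0.08314)) = 548.5 K

T ≈ 548.5 K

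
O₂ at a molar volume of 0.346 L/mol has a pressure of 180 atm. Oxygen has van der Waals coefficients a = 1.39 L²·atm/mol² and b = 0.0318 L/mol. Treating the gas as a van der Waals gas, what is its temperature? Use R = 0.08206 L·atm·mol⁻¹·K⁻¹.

T ≈ 733.7 K

T = (P + a/V_m²)(V_m − b)/R
P + a/V_m² = 180 + 1.39/(0.346)² = 191.61 atm
V_m − b = 0.346 − 0.0318 = 0.31420 L/mol
T = (191.61)(0.31420)/0.08206 = 733.7 K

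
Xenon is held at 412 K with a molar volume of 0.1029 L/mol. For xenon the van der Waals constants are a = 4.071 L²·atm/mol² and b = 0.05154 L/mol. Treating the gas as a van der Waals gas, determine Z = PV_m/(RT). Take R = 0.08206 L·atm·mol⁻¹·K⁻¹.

Z ≈ 0.8333

P = RT/(V_m − b) − a/V_m² = (0.08206)(412)/(0.1029 − 0.05154) − 4.071/(0.1029)²
  = 33.809/0.051360 − 384.48 = 658.27 − 384.48 = 273.79 atm
Z = PV_m/(RT) = (273.79)(0.1029)/((0.08206)(412)) = 28.173/33.809 = 0.8333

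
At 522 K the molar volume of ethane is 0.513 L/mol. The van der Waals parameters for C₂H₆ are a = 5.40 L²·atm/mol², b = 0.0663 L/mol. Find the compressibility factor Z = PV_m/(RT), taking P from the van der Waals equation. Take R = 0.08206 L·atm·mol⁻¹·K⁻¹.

Z ≈ 0.9027

P = RT/(V_m − b) − a/V_m² = (0.08206)(522)/(0.513 − 0.0663) − 5.40/(0.513)²
  = 42.835/0.44670 − 20.519 = 95.892 − 20.519 = 75.373 atm
Z = PV_m/(RT) = (75.373)(0.513)/((0.08206)(522)) = 38.666/42.835 = 0.9027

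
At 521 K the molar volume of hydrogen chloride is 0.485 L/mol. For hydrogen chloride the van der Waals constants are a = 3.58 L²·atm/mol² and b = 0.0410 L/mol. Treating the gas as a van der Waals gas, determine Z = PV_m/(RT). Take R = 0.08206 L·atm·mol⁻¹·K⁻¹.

P = RT/(V_m − b) − a/V_m² = (0.08206)(521)/(0.485 − 0.0410) − 3.58/(0.485)²
  = 42.753/0.44400 − 15.219 = 96.291 − 15.219 = 81.072 atm
Z = PV_m/(RT) = (81.072)(0.485)/((0.08206)(521)) = 39.320/42.753 = 0.9197

Z ≈ 0.9197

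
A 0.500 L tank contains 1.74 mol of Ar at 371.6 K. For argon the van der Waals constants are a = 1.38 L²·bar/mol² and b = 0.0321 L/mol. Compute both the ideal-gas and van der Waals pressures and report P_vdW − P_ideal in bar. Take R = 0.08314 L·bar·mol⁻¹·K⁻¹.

Ideal: P_ideal = nRT/V = (1.74)(0.08314)(371.6)/0.500 = 107.514 bar
vdW: P = nRT/(V − nb) − a n²/V² = 53.7570/0.444146 − 4.17809/0.250000 = 121.035 − 16.7124 = 104.323 bar
ΔP = 104.323 − 107.514 = -3.19 bar

ΔP ≈ -3.19 bar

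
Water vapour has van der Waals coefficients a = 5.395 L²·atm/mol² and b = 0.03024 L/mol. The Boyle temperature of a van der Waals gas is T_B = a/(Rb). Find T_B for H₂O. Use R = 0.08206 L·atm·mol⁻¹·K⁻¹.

T_B ≈ 2174 K

For a van der Waals gas the second virial coefficient B₂ = b − a/(RT) vanishes at T_B = a/(Rb).
T_B = 5.395/(0.08206×0.03024) = 5.395/0.0024815 = 2174 K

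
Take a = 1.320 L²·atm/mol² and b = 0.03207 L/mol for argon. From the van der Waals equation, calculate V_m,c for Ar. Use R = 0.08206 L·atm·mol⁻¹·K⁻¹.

For a van der Waals gas, V_m,c = 3b.
V_m,c = 3×0.03207 = 0.09621 L/mol

V_m,c ≈ 0.09621 L/mol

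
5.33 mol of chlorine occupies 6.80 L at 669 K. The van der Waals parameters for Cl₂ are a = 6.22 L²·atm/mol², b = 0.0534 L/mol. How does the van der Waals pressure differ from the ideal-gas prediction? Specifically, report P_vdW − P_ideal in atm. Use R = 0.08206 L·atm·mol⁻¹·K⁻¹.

Ideal: P_ideal = nRT/V = (5.33)(0.08206)(669)/6.80 = 43.0305 atm
vdW: P = nRT/(V − nb) − a n²/V² = 292.607/6.51538 − 176.703/46.2400 = 44.9102 − 3.82143 = 41.0888 atm
ΔP = 41.0888 − 43.0305 = -1.942 atm

ΔP ≈ -1.942 atm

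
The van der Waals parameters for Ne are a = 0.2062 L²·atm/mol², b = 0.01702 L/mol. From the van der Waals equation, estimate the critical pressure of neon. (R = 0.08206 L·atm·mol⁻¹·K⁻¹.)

P_c ≈ 26.36 atm

For a van der Waals gas, P_c = a/(27b²).
P_c = 0.2062/(27×(0.01702)²) = 0.2062/0.0078214 = 26.36 atm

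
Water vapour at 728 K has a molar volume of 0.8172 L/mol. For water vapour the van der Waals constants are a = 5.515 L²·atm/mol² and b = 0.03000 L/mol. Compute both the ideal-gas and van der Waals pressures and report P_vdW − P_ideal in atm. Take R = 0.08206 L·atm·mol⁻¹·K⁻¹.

ΔP ≈ -5.472 atm

Ideal: P_ideal = RT/V_m = (0.08206)(728)/0.8172 = 73.1029 atm
vdW: P = RT/(V_m − b) − a/V_m² = 59.7397/0.787200 − 5.515/0.667816 = 75.8888 − 8.25826 = 67.6305 atm
ΔP = 67.6305 − 73.1029 = -5.472 atm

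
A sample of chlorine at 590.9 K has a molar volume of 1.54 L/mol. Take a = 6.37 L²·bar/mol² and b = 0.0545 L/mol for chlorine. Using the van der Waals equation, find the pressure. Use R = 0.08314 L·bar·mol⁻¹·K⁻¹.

P ≈ 30.39 bar

P = RT/(V_m − b) − a/V_m²
RT/(V_m − b) = (0.08314)(590.9)/(1.54 − 0.0545) = 49.127/1.4855 = 33.071 bar
a/V_m² = 6.37/(1.54)² = 2.6860 bar
P = 33.071 − 2.6860 = 30.39 bar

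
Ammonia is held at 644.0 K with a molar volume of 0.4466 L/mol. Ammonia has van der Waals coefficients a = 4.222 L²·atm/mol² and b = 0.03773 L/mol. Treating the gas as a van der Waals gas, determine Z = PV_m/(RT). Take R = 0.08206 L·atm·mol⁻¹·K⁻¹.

P = RT/(V_m − b) − a/V_m² = (0.08206)(644.0)/(0.4466 − 0.03773) − 4.222/(0.4466)²
  = 52.847/0.40887 − 21.168 = 129.25 − 21.168 = 108.08 atm
Z = PV_m/(RT) = (108.08)(0.4466)/((0.08206)(644.0)) = 48.269/52.847 = 0.9134

Z ≈ 0.9134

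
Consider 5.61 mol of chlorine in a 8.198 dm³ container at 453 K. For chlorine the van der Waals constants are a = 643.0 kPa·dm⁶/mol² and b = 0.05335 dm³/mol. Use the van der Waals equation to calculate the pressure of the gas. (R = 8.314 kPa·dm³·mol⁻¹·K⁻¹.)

P ≈ 2374 kPa

P = nRT/(V − nb) − a n²/V²
nRT/(V − nb) = (5.61)(8.314)(453)/(8.198 − 5.61×0.05335) = 21129/7.8987 = 2675.0 kPa
a n²/V² = (643.0)(5.61)²/(8.198)² = 301.11 kPa
P = 2675.0 − 301.11 = 2374 kPa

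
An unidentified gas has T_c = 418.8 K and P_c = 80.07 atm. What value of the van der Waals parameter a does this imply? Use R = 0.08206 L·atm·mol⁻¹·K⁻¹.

From T_c = 8a/(27Rb) and P_c = a/(27b²): a = 27 R² T_c²/(64 P_c).
a = 27×(0.08206)²×(418.8)²/(64×80.07) = 31889/5124.5 = 6.223 L²·atm/mol²

a ≈ 6.223 L²·atm/mol²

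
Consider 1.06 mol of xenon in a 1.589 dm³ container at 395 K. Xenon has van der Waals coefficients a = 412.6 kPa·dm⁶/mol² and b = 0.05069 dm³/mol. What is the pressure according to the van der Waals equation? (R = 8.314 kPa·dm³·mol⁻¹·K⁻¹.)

P = nRT/(V − nb) − a n²/V²
nRT/(V − nb) = (1.06)(8.314)(395)/(1.589 − 1.06×0.05069) = 3481.1/1.5353 = 2267.4 kPa
a n²/V² = (412.6)(1.06)²/(1.589)² = 183.61 kPa
P = 2267.4 − 183.61 = 2084 kPa

P ≈ 2084 kPa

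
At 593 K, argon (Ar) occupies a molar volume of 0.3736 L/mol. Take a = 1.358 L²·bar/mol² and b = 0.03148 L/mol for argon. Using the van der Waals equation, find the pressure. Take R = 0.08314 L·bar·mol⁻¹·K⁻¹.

P = RT/(V_m − b) − a/V_m²
RT/(V_m − b) = (0.08314)(593)/(0.3736 − 0.03148) = 49.302/0.34212 = 144.11 bar
a/V_m² = 1.358/(0.3736)² = 9.7294 bar
P = 144.11 − 9.7294 = 134.4 bar

P ≈ 134.4 bar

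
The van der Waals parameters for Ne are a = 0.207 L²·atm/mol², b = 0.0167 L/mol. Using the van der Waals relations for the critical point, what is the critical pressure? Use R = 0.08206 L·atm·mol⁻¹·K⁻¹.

For a van der Waals gas, P_c = a/(27b²).
P_c = 0.207/(27×(0.0167)²) = 0.207/0.0075300 = 27.49 atm

P_c ≈ 27.49 atm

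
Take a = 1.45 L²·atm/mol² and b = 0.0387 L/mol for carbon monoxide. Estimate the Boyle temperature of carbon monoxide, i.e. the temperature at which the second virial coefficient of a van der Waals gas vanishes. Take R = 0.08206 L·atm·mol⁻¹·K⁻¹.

T_B ≈ 456.6 K

For a van der Waals gas the second virial coefficient B₂ = b − a/(RT) vanishes at T_B = a/(Rb).
T_B = 1.45/(0.08206×0.0387) = 1.45/0.0031757 = 456.6 K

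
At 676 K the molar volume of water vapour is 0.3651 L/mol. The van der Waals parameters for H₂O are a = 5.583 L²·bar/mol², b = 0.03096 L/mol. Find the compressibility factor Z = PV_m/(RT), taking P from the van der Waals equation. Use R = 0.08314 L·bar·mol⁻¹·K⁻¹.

P = RT/(V_m − b) − a/V_m² = (0.08314)(676)/(0.3651 − 0.03096) − 5.583/(0.3651)²
  = 56.203/0.33414 − 41.884 = 168.20 − 41.884 = 126.32 bar
Z = PV_m/(RT) = (126.32)(0.3651)/((0.08314)(676)) = 46.119/56.203 = 0.8206

Z ≈ 0.8206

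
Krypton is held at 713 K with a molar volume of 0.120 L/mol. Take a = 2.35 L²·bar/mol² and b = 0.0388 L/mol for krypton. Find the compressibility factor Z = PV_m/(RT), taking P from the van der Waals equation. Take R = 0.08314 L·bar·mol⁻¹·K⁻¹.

P = RT/(V_m − b) − a/V_m² = (0.08314)(713)/(0.120 − 0.0388) − 2.35/(0.120)²
  = 59.279/0.081200 − 163.19 = 730.04 − 163.19 = 566.85 bar
Z = PV_m/(RT) = (566.85)(0.120)/((0.08314)(713)) = 68.022/59.279 = 1.147

Z ≈ 1.147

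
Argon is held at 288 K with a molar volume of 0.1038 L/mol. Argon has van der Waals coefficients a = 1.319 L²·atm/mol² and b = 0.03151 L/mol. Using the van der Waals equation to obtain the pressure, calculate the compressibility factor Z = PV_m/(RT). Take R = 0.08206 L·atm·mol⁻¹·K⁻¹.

P = RT/(V_m − b) − a/V_m² = (0.08206)(288)/(0.1038 − 0.03151) − 1.319/(0.1038)²
  = 23.633/0.072290 − 122.42 = 326.92 − 122.42 = 204.50 atm
Z = PV_m/(RT) = (204.50)(0.1038)/((0.08206)(288)) = 21.227/23.633 = 0.8982

Z ≈ 0.8982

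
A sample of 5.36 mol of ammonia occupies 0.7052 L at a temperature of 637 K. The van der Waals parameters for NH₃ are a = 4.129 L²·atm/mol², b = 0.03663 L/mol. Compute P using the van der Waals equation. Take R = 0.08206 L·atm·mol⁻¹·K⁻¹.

P = nRT/(V − nb) − a n²/V²
nRT/(V − nb) = (5.36)(0.08206)(637)/(0.7052 − 5.36×0.03663) = 280.18/0.50886 = 550.60 atm
a n²/V² = (4.129)(5.36)²/(0.7052)² = 238.53 atm
P = 550.60 − 238.53 = 312.1 atm

P ≈ 312.1 atm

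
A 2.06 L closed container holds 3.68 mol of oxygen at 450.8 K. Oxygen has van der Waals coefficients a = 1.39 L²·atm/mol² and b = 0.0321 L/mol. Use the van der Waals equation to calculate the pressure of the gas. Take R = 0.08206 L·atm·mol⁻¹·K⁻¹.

P ≈ 65.67 atm

P = nRT/(V − nb) − a n²/V²
nRT/(V − nb) = (3.68)(0.08206)(450.8)/(2.06 − 3.68×0.0321) = 136.13/1.9419 = 70.101 atm
a n²/V² = (1.39)(3.68)²/(2.06)² = 4.4358 atm
P = 70.101 − 4.4358 = 65.67 atm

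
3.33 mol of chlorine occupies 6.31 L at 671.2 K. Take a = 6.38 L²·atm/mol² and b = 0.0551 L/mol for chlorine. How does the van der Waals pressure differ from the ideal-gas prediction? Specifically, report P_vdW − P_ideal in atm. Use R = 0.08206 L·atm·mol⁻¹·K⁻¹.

Ideal: P_ideal = nRT/V = (3.33)(0.08206)(671.2)/6.31 = 29.0669 atm
vdW: P = nRT/(V − nb) − a n²/V² = 183.412/6.12652 − 70.7472/39.8161 = 29.9374 − 1.77685 = 28.1606 atm
ΔP = 28.1606 − 29.0669 = -0.906 atm

ΔP ≈ -0.906 atm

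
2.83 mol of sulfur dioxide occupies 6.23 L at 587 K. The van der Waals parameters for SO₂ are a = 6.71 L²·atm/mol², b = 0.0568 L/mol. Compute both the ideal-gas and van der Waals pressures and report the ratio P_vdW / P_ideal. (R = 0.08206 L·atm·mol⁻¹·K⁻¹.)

Ideal: P_ideal = nRT/V = (2.83)(0.08206)(587)/6.23 = 21.8810 atm
vdW: P = nRT/(V − nb) − a n²/V² = 136.319/6.06926 − 53.7397/38.8129 = 22.4606 − 1.38458 = 21.0760 atm
Ratio = 21.0760/21.8810 = 0.9632

P_vdW / P_ideal ≈ 0.9632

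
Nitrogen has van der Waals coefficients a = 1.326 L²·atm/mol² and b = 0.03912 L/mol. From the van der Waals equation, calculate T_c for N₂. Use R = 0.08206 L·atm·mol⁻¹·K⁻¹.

For a van der Waals gas, T_c = 8a/(27Rb).
T_c = 8×1.326/(27×0.08206×0.03912) = 10.608/0.086675 = 122.4 K

T_c ≈ 122.4 K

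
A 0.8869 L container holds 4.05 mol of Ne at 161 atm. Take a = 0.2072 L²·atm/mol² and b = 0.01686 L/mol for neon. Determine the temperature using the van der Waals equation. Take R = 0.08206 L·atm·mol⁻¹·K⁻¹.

T = (P + a n²/V²)(V − nb)/(nR)
P + a n²/V² = 161 + (0.2072)(4.05)²/(0.8869)² = 165.32 atm
V − nb = 0.8869 − (4.05)(0.01686) = 0.81862 L
T = (165.32)(0.81862)/((4.05)(0.08206)) = 407.2 K

T ≈ 407.2 K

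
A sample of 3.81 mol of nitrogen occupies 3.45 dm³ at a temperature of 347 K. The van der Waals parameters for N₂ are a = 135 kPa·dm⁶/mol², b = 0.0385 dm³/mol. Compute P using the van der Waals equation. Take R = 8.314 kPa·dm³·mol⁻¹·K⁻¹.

P = nRT/(V − nb) − a n²/V²
nRT/(V − nb) = (3.81)(8.314)(347)/(3.45 − 3.81×0.0385) = 10992/3.3033 = 3327.6 kPa
a n²/V² = (135)(3.81)²/(3.45)² = 164.64 kPa
P = 3327.6 − 164.64 = 3163 kPa

P ≈ 3163 kPa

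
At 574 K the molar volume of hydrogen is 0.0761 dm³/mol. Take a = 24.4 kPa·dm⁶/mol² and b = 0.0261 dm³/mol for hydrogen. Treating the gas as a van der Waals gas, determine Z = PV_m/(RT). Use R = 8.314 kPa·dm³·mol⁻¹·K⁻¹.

P = RT/(V_m − b) − a/V_m² = (8.314)(574)/(0.0761 − 0.0261) − 24.4/(0.0761)²
  = 4772.2/0.050000 − 4213.3 = 95444 − 4213.3 = 91231 kPa
Z = PV_m/(RT) = (91231)(0.0761)/((8.314)(574)) = 6942.7/4772.2 = 1.455

Z ≈ 1.455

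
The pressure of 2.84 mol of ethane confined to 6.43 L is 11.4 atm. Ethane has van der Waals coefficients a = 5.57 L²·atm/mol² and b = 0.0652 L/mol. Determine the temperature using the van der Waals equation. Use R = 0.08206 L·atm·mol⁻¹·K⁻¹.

T = (P + a n²/V²)(V − nb)/(nR)
P + a n²/V² = 11.4 + (5.57)(2.84)²/(6.43)² = 12.487 atm
V − nb = 6.43 − (2.84)(0.0652) = 6.2448 L
T = (12.487)(6.2448)/((2.84)(0.08206)) = 334.6 K

T ≈ 334.6 K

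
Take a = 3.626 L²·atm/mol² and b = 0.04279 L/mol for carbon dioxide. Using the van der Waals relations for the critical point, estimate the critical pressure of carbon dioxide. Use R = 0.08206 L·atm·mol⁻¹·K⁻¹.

P_c ≈ 73.35 atm

For a van der Waals gas, P_c = a/(27b²).
P_c = 3.626/(27×(0.04279)²) = 3.626/0.049437 = 73.35 atm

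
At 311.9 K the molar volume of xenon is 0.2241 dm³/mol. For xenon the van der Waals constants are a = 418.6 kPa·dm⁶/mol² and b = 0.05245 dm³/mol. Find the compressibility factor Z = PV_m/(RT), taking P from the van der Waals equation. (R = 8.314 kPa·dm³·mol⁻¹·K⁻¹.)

P = RT/(V_m − b) − a/V_m² = (8.314)(311.9)/(0.2241 − 0.05245) − 418.6/(0.2241)²
  = 2593.1/0.17165 − 8335.2 = 15107 − 8335.2 = 6772 kPa
Z = PV_m/(RT) = (6772)(0.2241)/((8.314)(311.9)) = 1517.6/2593.1 = 0.5852

Z ≈ 0.5852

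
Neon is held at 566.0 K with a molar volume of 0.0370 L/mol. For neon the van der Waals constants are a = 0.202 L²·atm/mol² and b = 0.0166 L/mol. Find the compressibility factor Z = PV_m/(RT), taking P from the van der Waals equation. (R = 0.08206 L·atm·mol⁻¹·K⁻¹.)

P = RT/(V_m − b) − a/V_m² = (0.08206)(566.0)/(0.0370 − 0.0166) − 0.202/(0.0370)²
  = 46.446/0.020400 − 147.55 = 2276.8 − 147.55 = 2129.3 atm
Z = PV_m/(RT) = (2129.3)(0.0370)/((0.08206)(566.0)) = 78.784/46.446 = 1.696

Z ≈ 1.696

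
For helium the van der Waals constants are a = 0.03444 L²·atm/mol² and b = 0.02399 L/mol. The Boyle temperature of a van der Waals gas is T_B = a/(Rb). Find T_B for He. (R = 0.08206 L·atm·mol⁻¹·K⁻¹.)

T_B ≈ 17.49 K

For a van der Waals gas the second virial coefficient B₂ = b − a/(RT) vanishes at T_B = a/(Rb).
T_B = 0.03444/(0.08206×0.02399) = 0.03444/0.0019686 = 17.49 K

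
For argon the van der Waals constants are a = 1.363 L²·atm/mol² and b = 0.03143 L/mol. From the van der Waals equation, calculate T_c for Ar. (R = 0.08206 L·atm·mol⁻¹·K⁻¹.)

For a van der Waals gas, T_c = 8a/(27Rb).
T_c = 8×1.363/(27×0.08206×0.03143) = 10.904/0.069637 = 156.6 K

T_c ≈ 156.6 K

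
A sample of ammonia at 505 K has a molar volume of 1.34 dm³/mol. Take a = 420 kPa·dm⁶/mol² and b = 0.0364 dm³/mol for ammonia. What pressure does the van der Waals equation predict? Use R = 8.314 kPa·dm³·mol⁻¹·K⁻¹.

P = RT/(V_m − b) − a/V_m²
RT/(V_m − b) = (8.314)(505)/(1.34 − 0.0364) = 4198.6/1.3036 = 3220.8 kPa
a/V_m² = 420/(1.34)² = 233.91 kPa
P = 3220.8 − 233.91 = 2987 kPa

P ≈ 2987 kPa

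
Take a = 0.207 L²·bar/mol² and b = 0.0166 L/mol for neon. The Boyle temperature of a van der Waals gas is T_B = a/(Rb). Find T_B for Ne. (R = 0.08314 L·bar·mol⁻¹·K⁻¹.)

For a van der Waals gas the second virial coefficient B₂ = b − a/(RT) vanishes at T_B = a/(Rb).
T_B = 0.207/(0.08314×0.0166) = 0.207/0.0013801 = 150.0 K

T_B ≈ 150.0 K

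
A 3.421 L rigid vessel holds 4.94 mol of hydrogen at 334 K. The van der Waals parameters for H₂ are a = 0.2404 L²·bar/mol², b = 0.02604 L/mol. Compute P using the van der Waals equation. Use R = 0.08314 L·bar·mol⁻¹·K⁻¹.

P = nRT/(V − nb) − a n²/V²
nRT/(V − nb) = (4.94)(0.08314)(334)/(3.421 − 4.94×0.02604) = 137.18/3.2924 = 41.666 bar
a n²/V² = (0.2404)(4.94)²/(3.421)² = 0.50128 bar
P = 41.666 − 0.50128 = 41.16 bar

P ≈ 41.16 bar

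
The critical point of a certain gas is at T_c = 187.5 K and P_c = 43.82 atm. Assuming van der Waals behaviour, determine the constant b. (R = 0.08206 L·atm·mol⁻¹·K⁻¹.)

From T_c = 8a/(27Rb) and P_c = a/(27b²): b = R T_c/(8 P_c).
b = (0.08206)(187.5)/(8×43.82) = 15.386/350.56 = 0.04389 L/mol

b ≈ 0.04389 L/mol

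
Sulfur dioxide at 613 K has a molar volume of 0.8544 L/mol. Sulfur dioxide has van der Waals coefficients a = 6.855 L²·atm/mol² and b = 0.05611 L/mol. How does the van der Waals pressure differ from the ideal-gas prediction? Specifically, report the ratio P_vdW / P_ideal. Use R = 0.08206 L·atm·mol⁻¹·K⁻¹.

Ideal: P_ideal = RT/V_m = (0.08206)(613)/0.8544 = 58.8750 atm
vdW: P = RT/(V_m − b) − a/V_m² = 50.3028/0.798290 − 6.855/0.729999 = 63.0132 − 9.39042 = 53.6228 atm
Ratio = 53.6228/58.8750 = 0.9108

P_vdW / P_ideal ≈ 0.9108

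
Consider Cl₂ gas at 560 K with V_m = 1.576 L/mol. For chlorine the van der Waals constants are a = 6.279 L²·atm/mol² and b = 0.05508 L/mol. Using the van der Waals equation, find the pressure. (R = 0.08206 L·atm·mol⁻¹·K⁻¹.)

P = RT/(V_m − b) − a/V_m²
RT/(V_m − b) = (0.08206)(560)/(1.576 − 0.05508) = 45.954/1.5209 = 30.215 atm
a/V_m² = 6.279/(1.576)² = 2.5280 atm
P = 30.215 − 2.5280 = 27.69 atm

P ≈ 27.69 atm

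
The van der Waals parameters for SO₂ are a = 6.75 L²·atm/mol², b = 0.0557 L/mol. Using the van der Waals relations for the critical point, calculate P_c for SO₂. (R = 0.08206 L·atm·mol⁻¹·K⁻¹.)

P_c ≈ 80.58 atm

For a van der Waals gas, P_c = a/(27b²).
P_c = 6.75/(27×(0.0557)²) = 6.75/0.083767 = 80.58 atm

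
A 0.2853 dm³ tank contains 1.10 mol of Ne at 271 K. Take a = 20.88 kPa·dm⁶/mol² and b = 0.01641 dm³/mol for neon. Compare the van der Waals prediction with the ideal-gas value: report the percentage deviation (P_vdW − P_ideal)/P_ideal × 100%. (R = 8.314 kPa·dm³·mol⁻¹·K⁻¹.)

3.18 %

Ideal: P_ideal = nRT/V = (1.10)(8.314)(271)/0.2853 = 8687.01 kPa
vdW: P = nRT/(V − nb) − a n²/V² = 2478.40/0.267249 − 25.2648/0.0813961 = 9273.75 − 310.393 = 8963.36 kPa
% deviation = (8963.36 − 8687.01)/8687.01 × 100% = 3.18%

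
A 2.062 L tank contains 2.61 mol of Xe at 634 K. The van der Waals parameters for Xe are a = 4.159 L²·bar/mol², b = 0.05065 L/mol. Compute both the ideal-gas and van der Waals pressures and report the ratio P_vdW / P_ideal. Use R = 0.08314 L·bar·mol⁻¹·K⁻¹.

Ideal: P_ideal = nRT/V = (2.61)(0.08314)(634)/2.062 = 66.7192 bar
vdW: P = nRT/(V − nb) − a n²/V² = 137.575/1.92980 − 28.3315/4.25184 = 71.2898 − 6.66335 = 64.6265 bar
Ratio = 64.6265/66.7192 = 0.9686

P_vdW / P_ideal ≈ 0.9686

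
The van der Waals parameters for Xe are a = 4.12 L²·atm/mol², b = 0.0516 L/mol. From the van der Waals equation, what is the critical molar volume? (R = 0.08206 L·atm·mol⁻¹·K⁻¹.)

V_m,c ≈ 0.1548 L/mol

For a van der Waals gas, V_m,c = 3b.
V_m,c = 3×0.0516 = 0.1548 L/mol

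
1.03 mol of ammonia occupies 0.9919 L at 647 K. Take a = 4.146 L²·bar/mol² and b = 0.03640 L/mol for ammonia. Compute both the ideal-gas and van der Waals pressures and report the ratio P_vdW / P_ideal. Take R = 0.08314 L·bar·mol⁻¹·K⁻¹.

P_vdW / P_ideal ≈ 0.9592

Ideal: P_ideal = nRT/V = (1.03)(0.08314)(647)/0.9919 = 55.8578 bar
vdW: P = nRT/(V − nb) − a n²/V² = 55.4053/0.954408 − 4.39849/0.983866 = 58.0520 − 4.47062 = 53.5814 bar
Ratio = 53.5814/55.8578 = 0.9592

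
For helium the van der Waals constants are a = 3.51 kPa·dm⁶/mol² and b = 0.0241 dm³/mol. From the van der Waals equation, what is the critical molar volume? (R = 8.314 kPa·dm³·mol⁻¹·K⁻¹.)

For a van der Waals gas, V_m,c = 3b.
V_m,c = 3×0.0241 = 0.07230 dm³/mol

V_m,c ≈ 0.07230 dm³/mol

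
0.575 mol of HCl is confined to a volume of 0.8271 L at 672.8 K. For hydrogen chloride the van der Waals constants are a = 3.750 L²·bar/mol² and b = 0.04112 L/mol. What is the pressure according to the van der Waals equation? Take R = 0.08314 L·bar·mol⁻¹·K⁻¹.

P ≈ 38.22 bar

P = nRT/(V − nb) − a n²/V²
nRT/(V − nb) = (0.575)(0.08314)(672.8)/(0.8271 − 0.575×0.04112) = 32.164/0.80346 = 40.032 bar
a n²/V² = (3.750)(0.575)²/(0.8271)² = 1.8124 bar
P = 40.032 − 1.8124 = 38.22 bar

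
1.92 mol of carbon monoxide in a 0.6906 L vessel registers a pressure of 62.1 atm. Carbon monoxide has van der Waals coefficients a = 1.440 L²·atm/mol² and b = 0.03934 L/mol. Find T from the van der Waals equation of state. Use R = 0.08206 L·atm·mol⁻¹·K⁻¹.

T ≈ 285.9 K

T = (P + a n²/V²)(V − nb)/(nR)
P + a n²/V² = 62.1 + (1.440)(1.92)²/(0.6906)² = 73.230 atm
V − nb = 0.6906 − (1.92)(0.03934) = 0.61507 L
T = (73.230)(0.61507)/((1.92)(0.08206)) = 285.9 K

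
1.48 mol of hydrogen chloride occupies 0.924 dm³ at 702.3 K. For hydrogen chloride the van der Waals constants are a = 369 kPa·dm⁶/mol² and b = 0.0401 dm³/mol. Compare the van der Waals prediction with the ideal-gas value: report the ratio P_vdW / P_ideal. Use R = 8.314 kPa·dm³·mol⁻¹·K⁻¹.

P_vdW / P_ideal ≈ 0.9674

Ideal: P_ideal = nRT/V = (1.48)(8.314)(702.3)/0.924 = 9352.39 kPa
vdW: P = nRT/(V − nb) − a n²/V² = 8641.60/0.864652 − 808.258/0.853776 = 9994.31 − 946.686 = 9047.62 kPa
Ratio = 9047.62/9352.39 = 0.9674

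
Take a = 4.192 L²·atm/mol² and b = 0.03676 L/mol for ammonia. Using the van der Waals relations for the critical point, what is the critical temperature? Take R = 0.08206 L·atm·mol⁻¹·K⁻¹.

For a van der Waals gas, T_c = 8a/(27Rb).
T_c = 8×4.192/(27×0.08206×0.03676) = 33.536/0.081446 = 411.8 K

T_c ≈ 411.8 K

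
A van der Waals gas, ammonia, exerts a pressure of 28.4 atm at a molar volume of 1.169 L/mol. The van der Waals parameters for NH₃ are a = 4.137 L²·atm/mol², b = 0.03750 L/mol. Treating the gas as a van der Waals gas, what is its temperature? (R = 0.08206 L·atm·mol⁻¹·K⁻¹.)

T = (P + a/V_m²)(V_m − b)/R
P + a/V_m² = 28.4 + 4.137/(1.169)² = 31.427 atm
V_m − b = 1.169 − 0.03750 = 1.1315 L/mol
T = (31.427)(1.1315)/0.08206 = 433.3 K

T ≈ 433.3 K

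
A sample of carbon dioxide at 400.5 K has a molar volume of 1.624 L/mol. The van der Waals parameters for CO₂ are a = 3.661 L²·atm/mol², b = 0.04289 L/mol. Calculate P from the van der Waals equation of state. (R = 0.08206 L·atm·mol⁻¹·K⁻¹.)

P = RT/(V_m − b) − a/V_m²
RT/(V_m − b) = (0.08206)(400.5)/(1.624 − 0.04289) = 32.865/1.5811 = 20.786 atm
a/V_m² = 3.661/(1.624)² = 1.3881 atm
P = 20.786 − 1.3881 = 19.40 atm

P ≈ 19.40 atm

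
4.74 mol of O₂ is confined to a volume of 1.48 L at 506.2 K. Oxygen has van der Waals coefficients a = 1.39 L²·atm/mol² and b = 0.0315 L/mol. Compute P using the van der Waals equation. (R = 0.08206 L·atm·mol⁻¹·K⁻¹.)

P ≈ 133.7 atm

P = nRT/(V − nb) − a n²/V²
nRT/(V − nb) = (4.74)(0.08206)(506.2)/(1.48 − 4.74×0.0315) = 196.89/1.3307 = 147.96 atm
a n²/V² = (1.39)(4.74)²/(1.48)² = 14.258 atm
P = 147.96 − 14.258 = 133.7 atm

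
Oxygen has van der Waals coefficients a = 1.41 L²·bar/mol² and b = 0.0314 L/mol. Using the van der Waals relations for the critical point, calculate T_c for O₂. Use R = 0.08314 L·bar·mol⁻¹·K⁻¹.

For a van der Waals gas, T_c = 8a/(27Rb).
T_c = 8×1.41/(27×0.08314×0.0314) = 11.280/0.070486 = 160.0 K

T_c ≈ 160.0 K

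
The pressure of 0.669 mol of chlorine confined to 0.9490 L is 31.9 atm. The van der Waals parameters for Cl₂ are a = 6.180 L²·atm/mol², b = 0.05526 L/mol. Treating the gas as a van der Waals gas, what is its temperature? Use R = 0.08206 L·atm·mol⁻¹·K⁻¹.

T ≈ 581.0 K

T = (P + a n²/V²)(V − nb)/(nR)
P + a n²/V² = 31.9 + (6.180)(0.669)²/(0.9490)² = 34.971 atm
V − nb = 0.9490 − (0.669)(0.05526) = 0.91203 L
T = (34.971)(0.91203)/((0.669)(0.08206)) = 581.0 K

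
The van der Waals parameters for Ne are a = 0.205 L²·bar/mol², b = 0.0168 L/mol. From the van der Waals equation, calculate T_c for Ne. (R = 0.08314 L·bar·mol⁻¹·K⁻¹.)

For a van der Waals gas, T_c = 8a/(27Rb).
T_c = 8×0.205/(27×0.08314×0.0168) = 1.6400/0.037712 = 43.49 K

T_c ≈ 43.49 K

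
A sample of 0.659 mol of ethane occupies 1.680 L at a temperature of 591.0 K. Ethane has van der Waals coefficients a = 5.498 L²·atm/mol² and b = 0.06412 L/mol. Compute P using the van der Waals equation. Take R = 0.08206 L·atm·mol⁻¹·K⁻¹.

P ≈ 18.67 atm

P = nRT/(V − nb) − a n²/V²
nRT/(V − nb) = (0.659)(0.08206)(591.0)/(1.680 − 0.659×0.06412) = 31.960/1.6377 = 19.515 atm
a n²/V² = (5.498)(0.659)²/(1.680)² = 0.84597 atm
P = 19.515 − 0.84597 = 18.67 atm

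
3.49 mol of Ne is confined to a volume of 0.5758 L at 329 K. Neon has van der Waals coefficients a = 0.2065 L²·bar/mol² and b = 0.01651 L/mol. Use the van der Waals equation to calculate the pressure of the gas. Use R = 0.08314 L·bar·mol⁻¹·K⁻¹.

P ≈ 176.6 bar

P = nRT/(V − nb) − a n²/V²
nRT/(V − nb) = (3.49)(0.08314)(329)/(0.5758 − 3.49×0.01651) = 95.462/0.51818 = 184.23 bar
a n²/V² = (0.2065)(3.49)²/(0.5758)² = 7.5863 bar
P = 184.23 − 7.5863 = 176.6 bar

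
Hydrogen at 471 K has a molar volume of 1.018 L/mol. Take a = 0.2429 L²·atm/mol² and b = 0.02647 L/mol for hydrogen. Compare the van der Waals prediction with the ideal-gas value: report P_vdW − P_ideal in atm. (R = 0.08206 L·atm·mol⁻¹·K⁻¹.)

Ideal: P_ideal = RT/V_m = (0.08206)(471)/1.018 = 37.9669 atm
vdW: P = RT/(V_m − b) − a/V_m² = 38.6503/0.991530 − 0.2429/1.03632 = 38.9805 − 0.234387 = 38.7461 atm
ΔP = 38.7461 − 37.9669 = 0.779 atm

ΔP ≈ 0.779 atm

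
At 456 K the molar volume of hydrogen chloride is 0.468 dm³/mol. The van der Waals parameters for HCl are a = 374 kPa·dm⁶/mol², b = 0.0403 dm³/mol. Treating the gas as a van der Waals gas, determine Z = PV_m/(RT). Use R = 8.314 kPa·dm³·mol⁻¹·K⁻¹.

Z ≈ 0.8834

P = RT/(V_m − b) − a/V_m² = (8.314)(456)/(0.468 − 0.0403) − 374/(0.468)²
  = 3791.2/0.42770 − 1707.6 = 8864.2 − 1707.6 = 7156.6 kPa
Z = PV_m/(RT) = (7156.6)(0.468)/((8.314)(456)) = 3349.3/3791.2 = 0.8834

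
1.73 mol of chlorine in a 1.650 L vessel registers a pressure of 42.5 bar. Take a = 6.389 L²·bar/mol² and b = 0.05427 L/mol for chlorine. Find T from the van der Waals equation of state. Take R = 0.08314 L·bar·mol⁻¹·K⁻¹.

T = (P + a n²/V²)(V − nb)/(nR)
P + a n²/V² = 42.5 + (6.389)(1.73)²/(1.650)² = 49.524 bar
V − nb = 1.650 − (1.73)(0.05427) = 1.5561 L
T = (49.524)(1.5561)/((1.73)(0.08314)) = 535.8 K

T ≈ 535.8 K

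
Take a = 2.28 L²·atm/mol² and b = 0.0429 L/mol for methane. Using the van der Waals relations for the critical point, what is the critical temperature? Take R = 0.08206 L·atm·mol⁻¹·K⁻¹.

T_c ≈ 191.9 K

For a van der Waals gas, T_c = 8a/(27Rb).
T_c = 8×2.28/(27×0.08206×0.0429) = 18.240/0.095050 = 191.9 K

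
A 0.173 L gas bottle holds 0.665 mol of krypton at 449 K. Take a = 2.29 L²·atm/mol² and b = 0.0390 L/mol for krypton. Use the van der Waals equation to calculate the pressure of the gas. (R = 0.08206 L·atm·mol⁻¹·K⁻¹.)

P = nRT/(V − nb) − a n²/V²
nRT/(V − nb) = (0.665)(0.08206)(449)/(0.173 − 0.665×0.0390) = 24.502/0.14707 = 166.60 atm
a n²/V² = (2.29)(0.665)²/(0.173)² = 33.837 atm
P = 166.60 − 33.837 = 132.8 atm

P ≈ 132.8 atm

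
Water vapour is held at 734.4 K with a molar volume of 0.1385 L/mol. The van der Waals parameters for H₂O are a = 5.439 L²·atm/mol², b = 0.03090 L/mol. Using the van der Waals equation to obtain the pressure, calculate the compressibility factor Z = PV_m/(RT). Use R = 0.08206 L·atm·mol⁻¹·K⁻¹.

Z ≈ 0.6355

P = RT/(V_m − b) − a/V_m² = (0.08206)(734.4)/(0.1385 − 0.03090) − 5.439/(0.1385)²
  = 60.265/0.10760 − 283.54 = 560.08 − 283.54 = 276.54 atm
Z = PV_m/(RT) = (276.54)(0.1385)/((0.08206)(734.4)) = 38.301/60.265 = 0.6355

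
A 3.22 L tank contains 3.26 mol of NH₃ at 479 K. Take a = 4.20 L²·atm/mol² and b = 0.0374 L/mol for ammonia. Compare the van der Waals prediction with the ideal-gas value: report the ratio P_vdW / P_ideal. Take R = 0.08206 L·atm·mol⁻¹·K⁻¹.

P_vdW / P_ideal ≈ 0.9312

Ideal: P_ideal = nRT/V = (3.26)(0.08206)(479)/3.22 = 39.7950 atm
vdW: P = nRT/(V − nb) − a n²/V² = 128.140/3.09808 − 44.6359/10.3684 = 41.3611 − 4.30499 = 37.0561 atm
Ratio = 37.0561/39.7950 = 0.9312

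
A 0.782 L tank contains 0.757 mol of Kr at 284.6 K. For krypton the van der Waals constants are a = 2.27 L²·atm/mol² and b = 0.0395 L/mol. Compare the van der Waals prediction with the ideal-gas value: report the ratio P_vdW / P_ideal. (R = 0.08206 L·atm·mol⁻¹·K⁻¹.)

Ideal: P_ideal = nRT/V = (0.757)(0.08206)(284.6)/0.782 = 22.6077 atm
vdW: P = nRT/(V − nb) − a n²/V² = 17.6792/0.752099 − 1.30082/0.611524 = 23.5065 − 2.12718 = 21.3793 atm
Ratio = 21.3793/22.6077 = 0.9457

P_vdW / P_ideal ≈ 0.9457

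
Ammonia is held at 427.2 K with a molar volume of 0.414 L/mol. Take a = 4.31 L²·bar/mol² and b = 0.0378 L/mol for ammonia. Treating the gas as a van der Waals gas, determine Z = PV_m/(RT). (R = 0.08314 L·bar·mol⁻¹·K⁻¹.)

Z ≈ 0.8074

P = RT/(V_m − b) − a/V_m² = (0.08314)(427.2)/(0.414 − 0.0378) − 4.31/(0.414)²
  = 35.517/0.37620 − 25.146 = 94.410 − 25.146 = 69.264 bar
Z = PV_m/(RT) = (69.264)(0.414)/((0.08314)(427.2)) = 28.675/35.517 = 0.8074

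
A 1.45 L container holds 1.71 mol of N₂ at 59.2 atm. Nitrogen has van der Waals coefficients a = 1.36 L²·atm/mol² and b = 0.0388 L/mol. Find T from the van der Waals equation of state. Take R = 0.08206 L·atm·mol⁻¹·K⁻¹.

T ≈ 602.4 K

T = (P + a n²/V²)(V − nb)/(nR)
P + a n²/V² = 59.2 + (1.36)(1.71)²/(1.45)² = 61.091 atm
V − nb = 1.45 − (1.71)(0.0388) = 1.3837 L
T = (61.091)(1.3837)/((1.71)(0.08206)) = 602.4 K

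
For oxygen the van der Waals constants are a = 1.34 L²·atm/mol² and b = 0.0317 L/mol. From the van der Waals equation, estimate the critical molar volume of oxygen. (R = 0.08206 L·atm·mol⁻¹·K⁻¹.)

V_m,c ≈ 0.09510 L/mol

For a van der Waals gas, V_m,c = 3b.
V_m,c = 3×0.0317 = 0.09510 L/mol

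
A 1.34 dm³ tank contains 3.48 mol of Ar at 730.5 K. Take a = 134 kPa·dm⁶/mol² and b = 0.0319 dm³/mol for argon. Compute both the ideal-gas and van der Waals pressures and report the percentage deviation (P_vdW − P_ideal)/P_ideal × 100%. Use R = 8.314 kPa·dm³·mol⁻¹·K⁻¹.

3.30 %

Ideal: P_ideal = nRT/V = (3.48)(8.314)(730.5)/1.34 = 15772.7 kPa
vdW: P = nRT/(V − nb) − a n²/V² = 21135.4/1.22899 − 1622.79/1.79560 = 17197.4 − 903.759 = 16293.6 kPa
% deviation = (16293.6 − 15772.7)/15772.7 × 100% = 3.30%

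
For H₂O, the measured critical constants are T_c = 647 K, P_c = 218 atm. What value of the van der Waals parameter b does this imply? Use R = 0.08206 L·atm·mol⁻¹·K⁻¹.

b ≈ 0.03044 L/mol

From T_c = 8a/(27Rb) and P_c = a/(27b²): b = R T_c/(8 P_c).
b = (0.08206)(647)/(8×218) = 53.093/1744.0 = 0.03044 L/mol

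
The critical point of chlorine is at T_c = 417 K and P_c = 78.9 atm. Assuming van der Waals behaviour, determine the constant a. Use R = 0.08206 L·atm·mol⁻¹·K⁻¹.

From T_c = 8a/(27Rb) and P_c = a/(27b²): a = 27 R² T_c²/(64 P_c).
a = 27×(0.08206)²×(417)²/(64×78.9) = 31615/5049.6 = 6.261 L²·atm/mol²

a ≈ 6.261 L²·atm/mol²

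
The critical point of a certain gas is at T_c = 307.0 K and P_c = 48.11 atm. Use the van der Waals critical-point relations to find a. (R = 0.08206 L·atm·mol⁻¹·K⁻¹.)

From T_c = 8a/(27Rb) and P_c = a/(27b²): a = 27 R² T_c²/(64 P_c).
a = 27×(0.08206)²×(307.0)²/(64×48.11) = 17136/3079.0 = 5.565 L²·atm/mol²

a ≈ 5.565 L²·atm/mol²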